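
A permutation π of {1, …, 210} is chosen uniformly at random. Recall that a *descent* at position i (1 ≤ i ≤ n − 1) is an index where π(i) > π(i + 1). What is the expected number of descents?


Write X = Σ X_I over i = 1, …, 209, with X_I the indicator of one descent.
There are 209 indicators.
For each fixed i, the pair (π(i), π(i+1)) is a uniformly random ordered pair of distinct values from {1, …, 210}; by symmetry P[π(i) > π(i+1)] = 1/2.
By linearity: E[X] = 209 · (1/2) = (210 − 1) · (1/2) = 209/2 ≈ 104.500000.

E[X] = 209/2 = 104.500000.


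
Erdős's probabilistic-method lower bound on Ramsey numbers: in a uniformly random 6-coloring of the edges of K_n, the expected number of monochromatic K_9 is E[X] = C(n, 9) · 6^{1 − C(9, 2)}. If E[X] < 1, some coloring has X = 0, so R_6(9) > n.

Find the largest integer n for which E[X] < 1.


We need C(n, 9) · 6^{1 − 36} < 1, i.e. C(n, 9) < 6^{36 − 1} = 1719070799748422591028658176.
Check values of n near the boundary:
  n = 4402: C(4402, 9) = 1696419745356657449393393700; 1696419745356657449393393700 < 1719070799748422591028658176? YES
  n = 4403: C(4403, 9) = 1699894433046281918452233150; 1699894433046281918452233150 < 1719070799748422591028658176? YES
  n = 4404: C(4404, 9) = 1703375445537161676647015880; 1703375445537161676647015880 < 1719070799748422591028658176? YES
  n = 4405: C(4405, 9) = 1706862792900636302463627150; 1706862792900636302463627150 < 1719070799748422591028658176? YES
  n = 4406: C(4406, 9) = 1710356485221788389505285700; 1710356485221788389505285700 < 1719070799748422591028658176? YES
  n = 4407: C(4407, 9) = 1713856532599459170657070050; 1713856532599459170657070050 < 1719070799748422591028658176? YES
  n = 4408: C(4408, 9) = 1717362945146264156457459600; 1717362945146264156457459600 < 1719070799748422591028658176? YES
  n = 4409: C(4409, 9) = 1720875732988608787686577131; 1720875732988608787686577131 < 1719070799748422591028658176? NO
  n = 4410: C(4410, 9) = 1724394906266704102180823710; 1724394906266704102180823710 < 1719070799748422591028658176? NO
  n = 4411: C(4411, 9) = 1727920475134582415883601405; 1727920475134582415883601405 < 1719070799748422591028658176? NO
The largest n with C(n, 9) < 1719070799748422591028658176 is n = 4408 (where E[X] = 35778394690547169926197075/35813974994758803979763712 ≈ 0.999007). Hence R_6(9) > 4408, i.e. R_6(9) ≥ 4409.

Largest n = 4408; hence R_6(9) > 4408.


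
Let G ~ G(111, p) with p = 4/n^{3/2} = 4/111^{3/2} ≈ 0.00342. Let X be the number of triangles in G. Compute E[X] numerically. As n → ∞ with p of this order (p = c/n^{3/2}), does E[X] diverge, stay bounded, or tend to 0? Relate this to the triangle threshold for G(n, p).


Number of potential triangles: C(111, 3) = 221815.
Each occurs with probability p³ ≈ (0.00342)³ ≈ 4.001535e-08.
By linearity: E[X] = C(111, 3)·p³ ≈ 221815 · 4.001535e-08 ≈ 0.0089.
Since α = 3/2 > 1, p = c/n^{3/2} = o(1/n) is below the triangle threshold p ~ 1/n. Asymptotically E[X] ~ (c³/6)·n^{3(1−α)} = (4³/6)·n^{-1.5} → 0, so by Markov's inequality G has no triangles w.h.p.

E[X] ≈ 0.0089; in regime p = Θ(1/n^{3/2}) E[X] tends to 0 (below the triangle threshold p ~ 1/n).


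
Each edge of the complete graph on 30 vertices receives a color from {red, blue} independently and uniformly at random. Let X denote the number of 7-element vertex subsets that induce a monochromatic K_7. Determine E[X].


Let X = Σ_S X_S over the C(30, 7) = 2035800 subsets S of size 7, where X_S = 1 if the K_7 on S is monochromatic.
For a fixed S, the K_7 on S has C(7, 2) = 21 edges. P[all 21 edges red] = (1/2)^21, and likewise for blue, so P[monochromatic] = 2·(1/2)^21 = 2^{1 − 21} = 1/1048576.
By linearity: E[X] = C(30, 7) · 2^{1 − 21} = 2035800 · 1/1048576 = 254475/131072.
Numerically: E[X] ≈ 1.94149.

E[X] = C(30,7)·2^(1−C(7,2)) = 254475/131072 ≈ 1.94149.


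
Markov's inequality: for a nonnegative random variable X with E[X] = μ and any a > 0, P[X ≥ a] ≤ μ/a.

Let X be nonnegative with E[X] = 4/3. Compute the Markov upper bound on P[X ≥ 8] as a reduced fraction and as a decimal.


μ = E[X] = 4/3, a = 8.
Markov: P[X ≥ 8] ≤ μ/a = (4/3)/8 = 1/6.
Numerically: ≈ 0.167.
(Since a = 8 > μ = 1.333, the bound 1/6 is < 1 and informative.)

P[X ≥ 8] ≤ 1/6 ≈ 0.167.


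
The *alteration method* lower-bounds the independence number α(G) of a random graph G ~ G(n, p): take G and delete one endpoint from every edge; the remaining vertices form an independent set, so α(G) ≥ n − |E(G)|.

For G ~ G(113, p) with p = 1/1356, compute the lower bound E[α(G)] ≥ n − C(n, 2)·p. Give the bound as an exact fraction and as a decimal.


E[|E(G)|] = C(113, 2)·p = 6328 · (1/1356) = 14/3.
E[α(G)] ≥ n − E[|E(G)|] = 113 − 14/3 = 325/3.
Numerically: ≈ 108.333.
(This is only a lower bound; the true E[α(G)] may be larger.)

E[α(G)] ≥ 325/3 ≈ 108.333.


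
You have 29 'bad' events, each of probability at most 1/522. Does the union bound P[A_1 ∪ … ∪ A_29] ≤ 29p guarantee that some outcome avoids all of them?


Union bound: P[∪_{i=1}^{29} A_i] ≤ Σ_i P[A_i] ≤ 29·p = 29·(1/522) = 1/18.
Numerically: 1/18 ≈ 0.0556.
Is 1/18 < 1? YES.
Since P[∪ A_i] ≤ 1/18 < 1, the complement has P[∩ A_i^c] ≥ 1 − 1/18 = 17/18 > 0, so some outcome avoids every A_i.

29·p = 1/18 ≈ 0.0556; existence CERTIFIED by the union bound.


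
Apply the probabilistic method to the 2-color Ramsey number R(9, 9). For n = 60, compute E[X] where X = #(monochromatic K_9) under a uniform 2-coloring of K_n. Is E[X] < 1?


E[X] = C(60, 9) · 2^{1 − 36} = 14783142660 · 2^{−35} = 14783142660/34359738368.
As a reduced fraction: E[X] = 3695785665/8589934592 ≈ 0.430.
Is E[X] < 1? YES.
Since E[X] < 1, there exists a 2-coloring of K_{60} with no monochromatic K_9; hence R(9, 9) > 60.

E[X] = 3695785665/8589934592 ≈ 0.430; E[X] < 1, so R(9, 9) > 60.


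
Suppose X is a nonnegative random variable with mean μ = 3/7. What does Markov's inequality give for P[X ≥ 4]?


μ = E[X] = 3/7, a = 4.
Markov: P[X ≥ 4] ≤ μ/a = (3/7)/4 = 3/28.
Numerically: ≈ 0.107143.
(Since a = 4 > μ = 0.428571, the bound 3/28 is < 1 and informative.)

P[X ≥ 4] ≤ 3/28 ≈ 0.107143.


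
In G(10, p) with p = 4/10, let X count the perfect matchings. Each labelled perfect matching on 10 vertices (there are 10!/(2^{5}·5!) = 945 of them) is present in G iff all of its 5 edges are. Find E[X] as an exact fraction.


K_10 has 10!/(2^{5}·5!) = 945 labelled perfect matchings.
For each such perfect matching H, let X_H = 1 if all 5 edges of H are present in G. Then P[X_H = 1] = p^{5} = (2/5)^{5} = 32/3125.
By linearity of expectation: E[X] = Σ_H E[X_H] = 945 · p^{5} = 945 · 32/3125 = 6048/625.
Numerically: E[X] ≈ 9.68.

E[X] = 945 · (2/5)^{5} = 6048/625 ≈ 9.68.


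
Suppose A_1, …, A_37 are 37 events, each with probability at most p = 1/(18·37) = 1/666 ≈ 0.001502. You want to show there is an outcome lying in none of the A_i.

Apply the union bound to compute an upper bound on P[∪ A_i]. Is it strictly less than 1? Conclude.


Union bound: P[∪_{i=1}^{37} A_i] ≤ Σ_i P[A_i] ≤ 37·p = 37·(1/666) = 1/18.
Numerically: 1/18 ≈ 0.055556.
Is 1/18 < 1? YES.
Since P[∪ A_i] ≤ 1/18 < 1, the complement has P[∩ A_i^c] ≥ 1 − 1/18 = 17/18 > 0, so some outcome avoids every A_i.

37·p = 1/18 ≈ 0.055556; existence CERTIFIED by the union bound.


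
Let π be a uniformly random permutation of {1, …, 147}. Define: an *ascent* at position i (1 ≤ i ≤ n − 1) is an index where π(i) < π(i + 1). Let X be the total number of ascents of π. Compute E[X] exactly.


Write X = Σ X_I over i = 1, …, 146, with X_I the indicator of one ascent.
There are 146 indicators.
For each fixed i, the pair (π(i), π(i+1)) is a uniformly random ordered pair of distinct values from {1, …, 147}; by symmetry P[π(i) < π(i+1)] = 1/2.
By linearity: E[X] = 146 · (1/2) = (147 − 1) · (1/2) = 73 ≈ 73.0000.

E[X] = 73 = 73.0000.


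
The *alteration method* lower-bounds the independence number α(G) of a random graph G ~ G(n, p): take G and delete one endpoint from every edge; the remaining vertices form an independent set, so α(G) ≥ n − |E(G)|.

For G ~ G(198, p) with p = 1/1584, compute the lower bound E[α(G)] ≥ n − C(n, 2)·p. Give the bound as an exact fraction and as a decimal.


E[|E(G)|] = C(198, 2)·p = 19503 · (1/1584) = 197/16.
E[α(G)] ≥ n − E[|E(G)|] = 198 − 197/16 = 2971/16.
Numerically: ≈ 185.688.
(This is only a lower bound; the true E[α(G)] may be larger.)

E[α(G)] ≥ 2971/16 ≈ 185.688.


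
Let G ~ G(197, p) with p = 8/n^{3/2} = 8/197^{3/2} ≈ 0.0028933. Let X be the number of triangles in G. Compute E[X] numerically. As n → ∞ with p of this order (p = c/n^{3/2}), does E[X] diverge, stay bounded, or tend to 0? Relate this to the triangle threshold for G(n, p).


Number of potential triangles: C(197, 3) = 1254890.
Each occurs with probability p³ ≈ (0.0028933)³ ≈ 2.4219878e-08.
By linearity: E[X] = C(197, 3)·p³ ≈ 1254890 · 2.4219878e-08 ≈ 0.03039.
Since α = 3/2 > 1, p = c/n^{3/2} = o(1/n) is below the triangle threshold p ~ 1/n. Asymptotically E[X] ~ (c³/6)·n^{3(1−α)} = (8³/6)·n^{-1.5} → 0, so by Markov's inequality G has no triangles w.h.p.

E[X] ≈ 0.03039; in regime p = Θ(1/n^{3/2}) E[X] tends to 0 (below the triangle threshold p ~ 1/n).


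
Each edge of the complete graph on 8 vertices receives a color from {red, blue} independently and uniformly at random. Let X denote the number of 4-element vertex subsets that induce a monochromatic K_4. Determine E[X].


Let X = Σ_S X_S over the C(8, 4) = 70 subsets S of size 4, where X_S = 1 if the K_4 on S is monochromatic.
For a fixed S, the K_4 on S has C(4, 2) = 6 edges. P[all 6 edges red] = (1/2)^6, and likewise for blue, so P[monochromatic] = 2·(1/2)^6 = 2^{1 − 6} = 1/32.
By linearity: E[X] = C(8, 4) · 2^{1 − 6} = 70 · 1/32 = 35/16.
Numerically: E[X] ≈ 2.1875.

E[X] = C(8,4)·2^(1−C(4,2)) = 35/16 ≈ 2.1875.


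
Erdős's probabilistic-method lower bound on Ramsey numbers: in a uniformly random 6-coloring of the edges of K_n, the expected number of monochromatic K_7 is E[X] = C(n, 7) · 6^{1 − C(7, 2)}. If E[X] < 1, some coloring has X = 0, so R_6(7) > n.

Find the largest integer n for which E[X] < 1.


We need C(n, 7) · 6^{1 − 21} < 1, i.e. C(n, 7) < 6^{21 − 1} = 3656158440062976.
Check values of n near the boundary:
  n = 564: C(564, 7) = 3469685994423792; 3469685994423792 < 3656158440062976? YES
  n = 565: C(565, 7) = 3513212521235560; 3513212521235560 < 3656158440062976? YES
  n = 566: C(566, 7) = 3557206237959440; 3557206237959440 < 3656158440062976? YES
  n = 567: C(567, 7) = 3601671315933933; 3601671315933933 < 3656158440062976? YES
  n = 568: C(568, 7) = 3646611956239704; 3646611956239704 < 3656158440062976? YES
  n = 569: C(569, 7) = 3692032389858348; 3692032389858348 < 3656158440062976? NO
  n = 570: C(570, 7) = 3737936877831720; 3737936877831720 < 3656158440062976? NO
The largest n with C(n, 7) < 3656158440062976 is n = 568 (where E[X] = 16882462760369/16926659444736 ≈ 0.9974). Hence R_6(7) > 568, i.e. R_6(7) ≥ 569.

Largest n = 568; hence R_6(7) > 568.


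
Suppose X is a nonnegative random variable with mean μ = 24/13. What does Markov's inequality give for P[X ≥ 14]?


μ = E[X] = 24/13, a = 14.
Markov: P[X ≥ 14] ≤ μ/a = (24/13)/14 = 12/91.
Numerically: ≈ 0.132.
(Since a = 14 > μ = 1.846, the bound 12/91 is < 1 and informative.)

P[X ≥ 14] ≤ 12/91 ≈ 0.132.


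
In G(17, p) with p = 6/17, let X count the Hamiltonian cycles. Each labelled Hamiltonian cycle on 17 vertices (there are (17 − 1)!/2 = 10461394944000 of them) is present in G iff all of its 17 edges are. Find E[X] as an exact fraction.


K_17 has (17 − 1)!/2 = 10461394944000 labelled Hamiltonian cycles.
For each such Hamiltonian cycle H, let X_H = 1 if all 17 edges of H are present in G. Then P[X_H = 1] = p^{17} = (6/17)^{17} = 16926659444736/827240261886336764177.
Summing the indicators: E[X] = Σ_H E[X_H] = 10461394944000 · p^{17} = 10461394944000 · 16926659444736/827240261886336764177 = 177076469533971037814784000/827240261886336764177.
Numerically: E[X] ≈ 2.141e+05.

E[X] = 10461394944000 · (6/17)^{17} = 177076469533971037814784000/827240261886336764177 ≈ 2.141e+05.


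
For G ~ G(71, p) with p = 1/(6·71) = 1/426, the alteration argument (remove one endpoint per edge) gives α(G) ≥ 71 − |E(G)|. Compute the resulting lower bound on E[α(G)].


E[|E(G)|] = C(71, 2)·p = 2485 · (1/426) = 35/6.
E[α(G)] ≥ n − E[|E(G)|] = 71 − 35/6 = 391/6.
Numerically: ≈ 65.16667.
(This is only a lower bound; the true E[α(G)] may be larger.)

E[α(G)] ≥ 391/6 ≈ 65.16667.


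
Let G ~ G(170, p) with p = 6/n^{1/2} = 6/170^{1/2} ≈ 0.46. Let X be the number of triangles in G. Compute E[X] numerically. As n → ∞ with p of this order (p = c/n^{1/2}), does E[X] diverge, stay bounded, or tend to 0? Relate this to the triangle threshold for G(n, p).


Number of potential triangles: C(170, 3) = 804440.
Each occurs with probability p³ ≈ (0.46)³ ≈ 9.74497e-02.
By linearity: E[X] = C(170, 3)·p³ ≈ 804440 · 9.74497e-02 ≈ 78392.412.
Since α = 1/2 < 1, p = c/n^{1/2} ≫ 1/n is above the triangle threshold p ~ 1/n. Asymptotically E[X] ~ (c³/6)·n^{3(1−α)} = (6³/6)·n^{1.5} → ∞; triangles are abundant w.h.p.

E[X] ≈ 78392.412; in regime p = Θ(1/n^{1/2}) E[X] diverges (above the triangle threshold p ~ 1/n).


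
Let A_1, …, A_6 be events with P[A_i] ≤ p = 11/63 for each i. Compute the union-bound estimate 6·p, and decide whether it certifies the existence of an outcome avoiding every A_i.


Union bound: P[∪_{i=1}^{6} A_i] ≤ Σ_i P[A_i] ≤ 6·p = 6·(11/63) = 22/21.
Numerically: 22/21 ≈ 1.0476190.
Is 22/21 < 1? NO.
Since the bound 22/21 is ≥ 1, the union bound is uninformative here; it does NOT by itself certify existence.

6·p = 22/21 ≈ 1.0476190; existence NOT certified by the union bound.


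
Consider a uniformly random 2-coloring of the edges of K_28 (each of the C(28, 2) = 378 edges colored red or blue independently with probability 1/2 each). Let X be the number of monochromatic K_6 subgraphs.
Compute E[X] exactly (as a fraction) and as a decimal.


Let X = Σ_S X_S over the C(28, 6) = 376740 subsets S of size 6, where X_S = 1 if the K_6 on S is monochromatic.
For a fixed S, the K_6 on S has C(6, 2) = 15 edges. P[all 15 edges red] = (1/2)^15, and likewise for blue, so P[monochromatic] = 2·(1/2)^15 = 2^{1 − 15} = 1/16384.
By linearity of expectation: E[X] = C(28, 6) · 2^{1 − 15} = 376740 · 1/16384 = 94185/4096.
Numerically: E[X] ≈ 22.994.

E[X] = C(28,6)·2^(1−C(6,2)) = 94185/4096 ≈ 22.994.


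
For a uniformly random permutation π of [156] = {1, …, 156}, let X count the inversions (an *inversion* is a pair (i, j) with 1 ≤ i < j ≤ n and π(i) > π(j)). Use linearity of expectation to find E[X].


Write X = Σ X_I over the C(156, 2) = 12090 pairs i < j, with X_I the indicator of one inversion.
There are 12090 indicators.
For each fixed pair i < j, the values π(i) and π(j) are two distinct elements of {1, …, 156} in uniformly random order; by symmetry P[π(i) > π(j)] = 1/2.
By linearity: E[X] = 12090 · (1/2) = C(156, 2) · (1/2) = 12090/2 = 6045 ≈ 6045.000.

E[X] = 6045 = 6045.000.


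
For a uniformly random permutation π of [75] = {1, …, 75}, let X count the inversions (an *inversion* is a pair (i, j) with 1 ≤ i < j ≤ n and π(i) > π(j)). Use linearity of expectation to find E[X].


Write X = Σ X_I over the C(75, 2) = 2775 pairs i < j, with X_I the indicator of one inversion.
There are 2775 indicators.
For each fixed pair i < j, the values π(i) and π(j) are two distinct elements of {1, …, 75} in uniformly random order; by symmetry P[π(i) > π(j)] = 1/2.
By linearity: E[X] = 2775 · (1/2) = C(75, 2) · (1/2) = 2775/2 = 2775/2 ≈ 1387.50000.

E[X] = 2775/2 = 1387.50000.


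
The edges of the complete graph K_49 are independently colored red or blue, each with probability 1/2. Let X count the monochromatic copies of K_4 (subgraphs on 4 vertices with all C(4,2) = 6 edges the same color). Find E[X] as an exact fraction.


Let X = Σ_S X_S over the C(49, 4) = 211876 subsets S of size 4, where X_S = 1 if the K_4 on S is monochromatic.
For a fixed S, the K_4 on S has C(4, 2) = 6 edges. P[all 6 edges red] = (1/2)^6, and likewise for blue, so P[monochromatic] = 2·(1/2)^6 = 2^{1 − 6} = 1/32.
By linearity: E[X] = C(49, 4) · 2^{1 − 6} = 211876 · 1/32 = 52969/8.
Numerically: E[X] ≈ 6621.125.

E[X] = C(49,4)·2^(1−C(4,2)) = 52969/8 ≈ 6621.125.


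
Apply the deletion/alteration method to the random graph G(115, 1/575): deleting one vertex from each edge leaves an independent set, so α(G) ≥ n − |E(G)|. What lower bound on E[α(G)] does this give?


E[|E(G)|] = C(115, 2)·p = 6555 · (1/575) = 57/5.
E[α(G)] ≥ n − E[|E(G)|] = 115 − 57/5 = 518/5.
Numerically: ≈ 103.600.
(This is only a lower bound; the true E[α(G)] may be larger.)

E[α(G)] ≥ 518/5 ≈ 103.600.


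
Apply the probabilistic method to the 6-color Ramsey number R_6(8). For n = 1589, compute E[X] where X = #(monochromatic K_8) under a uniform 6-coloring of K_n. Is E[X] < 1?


E[X] = C(1589, 8) · 6^{1 − 28} = 990389025825605844438 · 6^{−27} = 990389025825605844438/1023490369077469249536.
As a reduced fraction: E[X] = 165064837637600974073/170581728179578208256 ≈ 0.9676584.
Is E[X] < 1? YES.
Since E[X] < 1, there exists a 6-coloring of K_{1589} with no monochromatic K_8; hence R_6(8) > 1589.

E[X] = 165064837637600974073/170581728179578208256 ≈ 0.9676584; E[X] < 1, so R_6(8) > 1589.


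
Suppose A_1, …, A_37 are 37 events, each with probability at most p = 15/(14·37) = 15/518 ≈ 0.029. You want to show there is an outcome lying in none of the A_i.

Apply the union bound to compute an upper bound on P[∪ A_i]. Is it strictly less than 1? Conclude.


Union bound: P[∪_{i=1}^{37} A_i] ≤ Σ_i P[A_i] ≤ 37·p = 37·(15/518) = 15/14.
Numerically: 15/14 ≈ 1.071.
Is 15/14 < 1? NO.
Since the bound 15/14 is ≥ 1, the union bound is uninformative here; it does NOT by itself certify existence.

37·p = 15/14 ≈ 1.071; existence NOT certified by the union bound.


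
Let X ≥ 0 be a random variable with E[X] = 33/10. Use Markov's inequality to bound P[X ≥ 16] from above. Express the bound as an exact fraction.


μ = E[X] = 33/10, a = 16.
Markov: P[X ≥ 16] ≤ μ/a = (33/10)/16 = 33/160.
Numerically: ≈ 0.206250.
(Since a = 16 > μ = 3.300000, the bound 33/160 is < 1 and informative.)

P[X ≥ 16] ≤ 33/160 ≈ 0.206250.


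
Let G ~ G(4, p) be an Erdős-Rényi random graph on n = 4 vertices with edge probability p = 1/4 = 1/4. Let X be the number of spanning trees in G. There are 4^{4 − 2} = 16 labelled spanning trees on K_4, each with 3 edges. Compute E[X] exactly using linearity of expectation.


K_4 has 4^{4 − 2} = 16 labelled spanning trees.
For each such spanning tree H, let X_H = 1 if all 3 edges of H are present in G. Then P[X_H = 1] = p^{3} = (1/4)^{3} = 1/64.
By linearity: E[X] = Σ_H E[X_H] = 16 · p^{3} = 16 · 1/64 = 1/4.
Numerically: E[X] ≈ 0.25.

E[X] = 16 · (1/4)^{3} = 1/4 ≈ 0.25.


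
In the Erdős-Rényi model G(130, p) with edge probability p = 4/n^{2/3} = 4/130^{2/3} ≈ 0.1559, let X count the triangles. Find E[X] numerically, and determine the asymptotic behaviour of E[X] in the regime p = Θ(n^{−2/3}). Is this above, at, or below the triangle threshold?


Number of potential triangles: C(130, 3) = 357760.
Each occurs with probability p³ ≈ (0.1559)³ ≈ 3.786982e-03.
By linearity: E[X] = C(130, 3)·p³ ≈ 357760 · 3.786982e-03 ≈ 1354.8308.
Since α = 2/3 < 1, p = c/n^{2/3} ≫ 1/n is above the triangle threshold p ~ 1/n. Asymptotically E[X] ~ (c³/6)·n^{3(1−α)} = (4³/6)·n^{1} → ∞; triangles are abundant w.h.p.

E[X] ≈ 1354.8308; in regime p = Θ(1/n^{2/3}) E[X] diverges (above the triangle threshold p ~ 1/n).


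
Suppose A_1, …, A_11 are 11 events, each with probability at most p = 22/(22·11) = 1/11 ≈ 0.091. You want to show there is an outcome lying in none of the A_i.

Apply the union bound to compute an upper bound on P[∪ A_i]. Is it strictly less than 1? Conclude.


Union bound: P[∪_{i=1}^{11} A_i] ≤ Σ_i P[A_i] ≤ 11·p = 11·(1/11) = 1.
Numerically: 1 ≈ 1.000.
Is 1 < 1? NO.
Since the bound 1 is ≥ 1, the union bound is uninformative here; it does NOT by itself certify existence.

11·p = 1 ≈ 1.000; existence NOT certified by the union bound.


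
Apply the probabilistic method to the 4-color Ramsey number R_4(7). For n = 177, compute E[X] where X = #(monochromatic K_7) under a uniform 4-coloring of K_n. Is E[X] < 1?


E[X] = C(177, 7) · 4^{1 − 21} = 957664425960 · 4^{−20} = 957664425960/1099511627776.
As a reduced fraction: E[X] = 119708053245/137438953472 ≈ 0.870991.
Is E[X] < 1? YES.
Since E[X] < 1, there exists a 4-coloring of K_{177} with no monochromatic K_7; hence R_4(7) > 177.

E[X] = 119708053245/137438953472 ≈ 0.870991; E[X] < 1, so R_4(7) > 177.


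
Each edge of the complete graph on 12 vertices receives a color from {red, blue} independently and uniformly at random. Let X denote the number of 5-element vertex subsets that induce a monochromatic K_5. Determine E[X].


Let X = Σ_S X_S over the C(12, 5) = 792 subsets S of size 5, where X_S = 1 if the K_5 on S is monochromatic.
For a fixed S, the K_5 on S has C(5, 2) = 10 edges. P[all 10 edges red] = (1/2)^10, and likewise for blue, so P[monochromatic] = 2·(1/2)^10 = 2^{1 − 10} = 1/512.
By linearity: E[X] = C(12, 5) · 2^{1 − 10} = 792 · 1/512 = 99/64.
Numerically: E[X] ≈ 1.546875.

E[X] = C(12,5)·2^(1−C(5,2)) = 99/64 ≈ 1.546875.


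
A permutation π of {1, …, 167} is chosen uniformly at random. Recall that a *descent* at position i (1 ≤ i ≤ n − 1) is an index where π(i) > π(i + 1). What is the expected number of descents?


Write X = Σ X_I over i = 1, …, 166, with X_I the indicator of one descent.
There are 166 indicators.
For each fixed i, the pair (π(i), π(i+1)) is a uniformly random ordered pair of distinct values from {1, …, 167}; by symmetry P[π(i) > π(i+1)] = 1/2.
By linearity: E[X] = 166 · (1/2) = (167 − 1) · (1/2) = 83 ≈ 83.00000.

E[X] = 83 = 83.00000.


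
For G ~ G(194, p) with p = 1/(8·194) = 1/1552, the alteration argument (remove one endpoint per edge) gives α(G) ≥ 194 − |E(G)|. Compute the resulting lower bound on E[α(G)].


E[|E(G)|] = C(194, 2)·p = 18721 · (1/1552) = 193/16.
E[α(G)] ≥ n − E[|E(G)|] = 194 − 193/16 = 2911/16.
Numerically: ≈ 181.93750.
(This is only a lower bound; the true E[α(G)] may be larger.)

E[α(G)] ≥ 2911/16 ≈ 181.93750.


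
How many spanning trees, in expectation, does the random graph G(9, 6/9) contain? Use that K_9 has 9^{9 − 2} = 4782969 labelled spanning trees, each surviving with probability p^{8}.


K_9 has 9^{9 − 2} = 4782969 labelled spanning trees.
For each such spanning tree H, let X_H = 1 if all 8 edges of H are present in G. Then P[X_H = 1] = p^{8} = (2/3)^{8} = 256/6561.
Summing the indicators: E[X] = Σ_H E[X_H] = 4782969 · p^{8} = 4782969 · 256/6561 = 186624.
Numerically: E[X] ≈ 186624.

E[X] = 4782969 · (2/3)^{8} = 186624 ≈ 186624.


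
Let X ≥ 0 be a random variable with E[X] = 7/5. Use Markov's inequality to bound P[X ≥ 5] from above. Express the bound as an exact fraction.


μ = E[X] = 7/5, a = 5.
Markov: P[X ≥ 5] ≤ μ/a = (7/5)/5 = 7/25.
Numerically: ≈ 0.2800.
(Since a = 5 > μ = 1.4000, the bound 7/25 is < 1 and informative.)

P[X ≥ 5] ≤ 7/25 ≈ 0.2800.


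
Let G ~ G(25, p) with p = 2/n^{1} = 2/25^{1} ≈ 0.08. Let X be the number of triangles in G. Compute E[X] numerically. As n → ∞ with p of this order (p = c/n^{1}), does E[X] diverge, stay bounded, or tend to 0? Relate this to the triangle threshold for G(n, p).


Number of potential triangles: C(25, 3) = 2300.
Each occurs with probability p³ ≈ (0.08)³ ≈ 5.12000e-04.
By linearity: E[X] = C(25, 3)·p³ ≈ 2300 · 5.12000e-04 ≈ 1.178.
Here α = 1, so p = 2/n is exactly at the triangle threshold p ~ 1/n. Asymptotically E[X] → c³/6 = 2³/6 = 4/3 ≈ 1.333, a bounded constant. In this regime the triangle count is asymptotically Poisson(c³/6).

E[X] ≈ 1.178; in regime p = Θ(1/n^{1}) E[X] stays bounded (at the triangle threshold p ~ 1/n).


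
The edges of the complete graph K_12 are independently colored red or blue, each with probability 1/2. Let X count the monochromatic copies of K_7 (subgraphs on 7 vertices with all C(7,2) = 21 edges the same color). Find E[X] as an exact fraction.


Let X = Σ_S X_S over the C(12, 7) = 792 subsets S of size 7, where X_S = 1 if the K_7 on S is monochromatic.
For a fixed S, the K_7 on S has C(7, 2) = 21 edges. P[all 21 edges red] = (1/2)^21, and likewise for blue, so P[monochromatic] = 2·(1/2)^21 = 2^{1 − 21} = 1/1048576.
Summing: E[X] = C(12, 7) · 2^{1 − 21} = 792 · 1/1048576 = 99/131072.
Numerically: E[X] ≈ 0.000755.

E[X] = C(12,7)·2^(1−C(7,2)) = 99/131072 ≈ 0.000755.


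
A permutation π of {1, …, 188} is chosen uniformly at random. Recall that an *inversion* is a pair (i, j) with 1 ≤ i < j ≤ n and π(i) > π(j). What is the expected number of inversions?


Write X = Σ X_I over the C(188, 2) = 17578 pairs i < j, with X_I the indicator of one inversion.
There are 17578 indicators.
For each fixed pair i < j, the values π(i) and π(j) are two distinct elements of {1, …, 188} in uniformly random order; by symmetry P[π(i) > π(j)] = 1/2.
By linearity: E[X] = 17578 · (1/2) = C(188, 2) · (1/2) = 17578/2 = 8789 ≈ 8789.0000.

E[X] = 8789 = 8789.0000.


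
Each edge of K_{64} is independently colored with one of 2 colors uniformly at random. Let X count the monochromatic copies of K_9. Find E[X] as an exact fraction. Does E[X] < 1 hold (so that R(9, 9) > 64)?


E[X] = C(64, 9) · 2^{1 − 36} = 27540584512 · 2^{−35} = 27540584512/34359738368.
As a reduced fraction: E[X] = 430321633/536870912 ≈ 0.801537.
Is E[X] < 1? YES.
Since E[X] < 1, there exists a 2-coloring of K_{64} with no monochromatic K_9; hence R(9, 9) > 64.

E[X] = 430321633/536870912 ≈ 0.801537; E[X] < 1, so R(9, 9) > 64.


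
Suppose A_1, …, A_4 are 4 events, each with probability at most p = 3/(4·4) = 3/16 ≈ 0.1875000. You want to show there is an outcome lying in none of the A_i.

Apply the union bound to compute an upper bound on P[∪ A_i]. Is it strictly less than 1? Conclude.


Union bound: P[∪_{i=1}^{4} A_i] ≤ Σ_i P[A_i] ≤ 4·p = 4·(3/16) = 3/4.
Numerically: 3/4 ≈ 0.7500000.
Is 3/4 < 1? YES.
Since P[∪ A_i] ≤ 3/4 < 1, the complement has P[∩ A_i^c] ≥ 1 − 3/4 = 1/4 > 0, so some outcome avoids every A_i.

4·p = 3/4 ≈ 0.7500000; existence CERTIFIED by the union bound.


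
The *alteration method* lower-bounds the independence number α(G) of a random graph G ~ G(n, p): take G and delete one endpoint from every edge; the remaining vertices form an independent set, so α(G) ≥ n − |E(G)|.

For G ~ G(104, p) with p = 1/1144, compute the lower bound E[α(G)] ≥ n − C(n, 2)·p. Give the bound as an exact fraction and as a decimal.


E[|E(G)|] = C(104, 2)·p = 5356 · (1/1144) = 103/22.
E[α(G)] ≥ n − E[|E(G)|] = 104 − 103/22 = 2185/22.
Numerically: ≈ 99.318.
(This is only a lower bound; the true E[α(G)] may be larger.)

E[α(G)] ≥ 2185/22 ≈ 99.318.


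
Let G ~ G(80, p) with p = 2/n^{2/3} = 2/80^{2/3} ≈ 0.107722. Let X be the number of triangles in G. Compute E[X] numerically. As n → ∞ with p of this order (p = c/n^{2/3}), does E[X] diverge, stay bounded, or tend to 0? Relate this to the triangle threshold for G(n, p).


Number of potential triangles: C(80, 3) = 82160.
Each occurs with probability p³ ≈ (0.107722)³ ≈ 1.25000000e-03.
By linearity: E[X] = C(80, 3)·p³ ≈ 82160 · 1.25000000e-03 ≈ 102.700000.
Since α = 2/3 < 1, p = c/n^{2/3} ≫ 1/n is above the triangle threshold p ~ 1/n. Asymptotically E[X] ~ (c³/6)·n^{3(1−α)} = (2³/6)·n^{1} → ∞; triangles are abundant w.h.p.

E[X] ≈ 102.700000; in regime p = Θ(1/n^{2/3}) E[X] diverges (above the triangle threshold p ~ 1/n).


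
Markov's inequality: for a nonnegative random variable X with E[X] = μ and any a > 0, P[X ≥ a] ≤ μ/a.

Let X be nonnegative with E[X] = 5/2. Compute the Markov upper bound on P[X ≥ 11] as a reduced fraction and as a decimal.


μ = E[X] = 5/2, a = 11.
Markov: P[X ≥ 11] ≤ μ/a = (5/2)/11 = 5/22.
Numerically: ≈ 0.2273.
(Since a = 11 > μ = 2.5000, the bound 5/22 is < 1 and informative.)

P[X ≥ 11] ≤ 5/22 ≈ 0.2273.


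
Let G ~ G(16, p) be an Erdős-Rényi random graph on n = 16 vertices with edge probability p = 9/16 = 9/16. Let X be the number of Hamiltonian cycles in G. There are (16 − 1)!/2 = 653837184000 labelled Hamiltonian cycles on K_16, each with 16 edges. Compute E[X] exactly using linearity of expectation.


K_16 has (16 − 1)!/2 = 653837184000 labelled Hamiltonian cycles.
For each such Hamiltonian cycle H, let X_H = 1 if all 16 edges of H are present in G. Then P[X_H = 1] = p^{16} = (9/16)^{16} = 1853020188851841/18446744073709551616.
By linearity of expectation: E[X] = Σ_H E[X_H] = 653837184000 · p^{16} = 653837184000 · 1853020188851841/18446744073709551616 = 1183177248216831945952875/18014398509481984.
Numerically: E[X] ≈ 6.568e+07.

E[X] = 653837184000 · (9/16)^{16} = 1183177248216831945952875/18014398509481984 ≈ 6.568e+07.


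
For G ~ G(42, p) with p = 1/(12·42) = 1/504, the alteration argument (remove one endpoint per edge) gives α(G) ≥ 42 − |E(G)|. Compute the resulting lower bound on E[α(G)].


E[|E(G)|] = C(42, 2)·p = 861 · (1/504) = 41/24.
E[α(G)] ≥ n − E[|E(G)|] = 42 − 41/24 = 967/24.
Numerically: ≈ 40.29167.
(This is only a lower bound; the true E[α(G)] may be larger.)

E[α(G)] ≥ 967/24 ≈ 40.29167.


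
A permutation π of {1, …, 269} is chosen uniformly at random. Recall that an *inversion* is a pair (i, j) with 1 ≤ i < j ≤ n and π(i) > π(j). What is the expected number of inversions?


Write X = Σ X_I over the C(269, 2) = 36046 pairs i < j, with X_I the indicator of one inversion.
There are 36046 indicators.
For each fixed pair i < j, the values π(i) and π(j) are two distinct elements of {1, …, 269} in uniformly random order; by symmetry P[π(i) > π(j)] = 1/2.
By linearity: E[X] = 36046 · (1/2) = C(269, 2) · (1/2) = 36046/2 = 18023 ≈ 18023.000000.

E[X] = 18023 = 18023.000000.


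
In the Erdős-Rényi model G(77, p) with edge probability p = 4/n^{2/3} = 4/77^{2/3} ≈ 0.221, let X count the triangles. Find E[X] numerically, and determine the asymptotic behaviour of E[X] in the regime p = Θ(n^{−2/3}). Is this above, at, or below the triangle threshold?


Number of potential triangles: C(77, 3) = 73150.
Each occurs with probability p³ ≈ (0.221)³ ≈ 1.079440e-02.
By linearity: E[X] = C(77, 3)·p³ ≈ 73150 · 1.079440e-02 ≈ 789.6104.
Since α = 2/3 < 1, p = c/n^{2/3} ≫ 1/n is above the triangle threshold p ~ 1/n. Asymptotically E[X] ~ (c³/6)·n^{3(1−α)} = (4³/6)·n^{1} → ∞; triangles are abundant w.h.p.

E[X] ≈ 789.6104; in regime p = Θ(1/n^{2/3}) E[X] diverges (above the triangle threshold p ~ 1/n).


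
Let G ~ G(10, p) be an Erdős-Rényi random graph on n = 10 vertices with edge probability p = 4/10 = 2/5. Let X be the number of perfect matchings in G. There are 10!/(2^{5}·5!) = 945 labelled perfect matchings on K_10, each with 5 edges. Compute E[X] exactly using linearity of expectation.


K_10 has 10!/(2^{5}·5!) = 945 labelled perfect matchings.
For each such perfect matching H, let X_H = 1 if all 5 edges of H are present in G. Then P[X_H = 1] = p^{5} = (2/5)^{5} = 32/3125.
Summing the indicators: E[X] = Σ_H E[X_H] = 945 · p^{5} = 945 · 32/3125 = 6048/625.
Numerically: E[X] ≈ 9.6768.

E[X] = 945 · (2/5)^{5} = 6048/625 ≈ 9.6768.


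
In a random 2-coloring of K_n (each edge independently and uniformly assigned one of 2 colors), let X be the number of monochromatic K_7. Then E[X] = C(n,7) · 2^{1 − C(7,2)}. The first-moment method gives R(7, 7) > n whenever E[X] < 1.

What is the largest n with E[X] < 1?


We need C(n, 7) · 2^{1 − 21} < 1, i.e. C(n, 7) < 2^{21 − 1} = 1048576.
Check values of n near the boundary:
  n = 24: C(24, 7) = 346104; 346104 < 1048576? YES
  n = 25: C(25, 7) = 480700; 480700 < 1048576? YES
  n = 26: C(26, 7) = 657800; 657800 < 1048576? YES
  n = 27: C(27, 7) = 888030; 888030 < 1048576? YES
  n = 28: C(28, 7) = 1184040; 1184040 < 1048576? NO
The largest n with C(n, 7) < 1048576 is n = 27 (where E[X] = 444015/524288 ≈ 0.847). Hence R(7, 7) > 27, i.e. R(7, 7) ≥ 28.

Largest n = 27; hence R(7, 7) > 27.


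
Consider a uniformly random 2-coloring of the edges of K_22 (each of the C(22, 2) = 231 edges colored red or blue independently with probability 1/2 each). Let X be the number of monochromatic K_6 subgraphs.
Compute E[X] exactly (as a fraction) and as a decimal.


Let X = Σ_S X_S over the C(22, 6) = 74613 subsets S of size 6, where X_S = 1 if the K_6 on S is monochromatic.
For a fixed S, the K_6 on S has C(6, 2) = 15 edges. P[all 15 edges red] = (1/2)^15, and likewise for blue, so P[monochromatic] = 2·(1/2)^15 = 2^{1 − 15} = 1/16384.
Summing: E[X] = C(22, 6) · 2^{1 − 15} = 74613 · 1/16384 = 74613/16384.
Numerically: E[X] ≈ 4.55402.

E[X] = C(22,6)·2^(1−C(6,2)) = 74613/16384 ≈ 4.55402.


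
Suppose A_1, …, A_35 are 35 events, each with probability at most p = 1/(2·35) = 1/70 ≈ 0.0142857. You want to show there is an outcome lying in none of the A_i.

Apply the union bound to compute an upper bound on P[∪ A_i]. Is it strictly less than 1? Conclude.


Union bound: P[∪_{i=1}^{35} A_i] ≤ Σ_i P[A_i] ≤ 35·p = 35·(1/70) = 1/2.
Numerically: 1/2 ≈ 0.5000000.
Is 1/2 < 1? YES.
Since P[∪ A_i] ≤ 1/2 < 1, the complement has P[∩ A_i^c] ≥ 1 − 1/2 = 1/2 > 0, so some outcome avoids every A_i.

35·p = 1/2 ≈ 0.5000000; existence CERTIFIED by the union bound.


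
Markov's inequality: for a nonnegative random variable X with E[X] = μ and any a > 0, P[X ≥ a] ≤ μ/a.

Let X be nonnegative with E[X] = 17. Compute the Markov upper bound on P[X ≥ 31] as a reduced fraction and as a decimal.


μ = E[X] = 17, a = 31.
Markov: P[X ≥ 31] ≤ μ/a = (17)/31 = 17/31.
Numerically: ≈ 0.5484.
(Since a = 31 > μ = 17.0000, the bound 17/31 is < 1 and informative.)

P[X ≥ 31] ≤ 17/31 ≈ 0.5484.


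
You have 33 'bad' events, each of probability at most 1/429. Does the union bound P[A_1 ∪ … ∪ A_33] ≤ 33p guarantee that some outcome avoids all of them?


Union bound: P[∪_{i=1}^{33} A_i] ≤ Σ_i P[A_i] ≤ 33·p = 33·(1/429) = 1/13.
Numerically: 1/13 ≈ 0.077.
Is 1/13 < 1? YES.
Since P[∪ A_i] ≤ 1/13 < 1, the complement has P[∩ A_i^c] ≥ 1 − 1/13 = 12/13 > 0, so some outcome avoids every A_i.

33·p = 1/13 ≈ 0.077; existence CERTIFIED by the union bound.


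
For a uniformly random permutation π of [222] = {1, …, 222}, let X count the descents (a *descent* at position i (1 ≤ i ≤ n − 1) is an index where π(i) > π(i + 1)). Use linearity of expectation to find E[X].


Write X = Σ X_I over i = 1, …, 221, with X_I the indicator of one descent.
There are 221 indicators.
For each fixed i, the pair (π(i), π(i+1)) is a uniformly random ordered pair of distinct values from {1, …, 222}; by symmetry P[π(i) > π(i+1)] = 1/2.
By linearity: E[X] = 221 · (1/2) = (222 − 1) · (1/2) = 221/2 ≈ 110.5000.

E[X] = 221/2 = 110.5000.


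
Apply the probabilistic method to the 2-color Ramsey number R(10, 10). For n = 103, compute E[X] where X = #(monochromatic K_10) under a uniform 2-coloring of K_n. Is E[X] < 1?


E[X] = C(103, 10) · 2^{1 − 45} = 23591276125340 · 2^{−44} = 23591276125340/17592186044416.
As a reduced fraction: E[X] = 5897819031335/4398046511104 ≈ 1.34101.
Is E[X] < 1? NO.
Since E[X] ≥ 1, the first-moment bound is inconclusive at n = 103; it does NOT by itself certify R(10, 10) > 103.

E[X] = 5897819031335/4398046511104 ≈ 1.34101; E[X] ≥ 1; first-moment method inconclusive here.


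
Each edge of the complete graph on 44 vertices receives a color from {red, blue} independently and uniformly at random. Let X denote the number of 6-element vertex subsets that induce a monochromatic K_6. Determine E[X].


Let X = Σ_S X_S over the C(44, 6) = 7059052 subsets S of size 6, where X_S = 1 if the K_6 on S is monochromatic.
For a fixed S, the K_6 on S has C(6, 2) = 15 edges. P[all 15 edges red] = (1/2)^15, and likewise for blue, so P[monochromatic] = 2·(1/2)^15 = 2^{1 − 15} = 1/16384.
Summing: E[X] = C(44, 6) · 2^{1 − 15} = 7059052 · 1/16384 = 1764763/4096.
Numerically: E[X] ≈ 430.850.

E[X] = C(44,6)·2^(1−C(6,2)) = 1764763/4096 ≈ 430.850.


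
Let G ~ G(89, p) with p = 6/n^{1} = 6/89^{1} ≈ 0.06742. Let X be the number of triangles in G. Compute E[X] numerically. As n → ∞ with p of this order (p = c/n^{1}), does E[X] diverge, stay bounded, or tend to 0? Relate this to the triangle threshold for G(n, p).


Number of potential triangles: C(89, 3) = 113564.
Each occurs with probability p³ ≈ (0.06742)³ ≈ 3.063965e-04.
By linearity: E[X] = C(89, 3)·p³ ≈ 113564 · 3.063965e-04 ≈ 34.7956.
Here α = 1, so p = 6/n is exactly at the triangle threshold p ~ 1/n. Asymptotically E[X] → c³/6 = 6³/6 = 36 ≈ 36.0000, a bounded constant. In this regime the triangle count is asymptotically Poisson(c³/6).

E[X] ≈ 34.7956; in regime p = Θ(1/n^{1}) E[X] stays bounded (at the triangle threshold p ~ 1/n).


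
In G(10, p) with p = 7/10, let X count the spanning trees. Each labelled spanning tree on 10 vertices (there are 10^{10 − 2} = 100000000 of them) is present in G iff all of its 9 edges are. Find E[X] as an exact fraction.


K_10 has 10^{10 − 2} = 100000000 labelled spanning trees.
For each such spanning tree H, let X_H = 1 if all 9 edges of H are present in G. Then P[X_H = 1] = p^{9} = (7/10)^{9} = 40353607/1000000000.
By linearity of expectation: E[X] = Σ_H E[X_H] = 100000000 · p^{9} = 100000000 · 40353607/1000000000 = 40353607/10.
Numerically: E[X] ≈ 4.0354e+06.

E[X] = 100000000 · (7/10)^{9} = 40353607/10 ≈ 4.0354e+06.


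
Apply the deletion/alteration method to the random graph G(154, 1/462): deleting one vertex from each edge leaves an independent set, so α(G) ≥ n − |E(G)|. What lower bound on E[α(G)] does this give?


E[|E(G)|] = C(154, 2)·p = 11781 · (1/462) = 51/2.
E[α(G)] ≥ n − E[|E(G)|] = 154 − 51/2 = 257/2.
Numerically: ≈ 128.5000.
(This is only a lower bound; the true E[α(G)] may be larger.)

E[α(G)] ≥ 257/2 ≈ 128.5000.


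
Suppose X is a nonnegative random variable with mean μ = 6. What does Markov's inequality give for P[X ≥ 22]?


μ = E[X] = 6, a = 22.
Markov: P[X ≥ 22] ≤ μ/a = (6)/22 = 3/11.
Numerically: ≈ 0.2727.
(Since a = 22 > μ = 6.0000, the bound 3/11 is < 1 and informative.)

P[X ≥ 22] ≤ 3/11 ≈ 0.2727.


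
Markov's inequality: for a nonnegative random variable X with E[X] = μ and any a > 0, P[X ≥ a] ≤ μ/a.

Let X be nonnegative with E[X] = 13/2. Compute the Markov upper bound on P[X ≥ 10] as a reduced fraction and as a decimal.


μ = E[X] = 13/2, a = 10.
Markov: P[X ≥ 10] ≤ μ/a = (13/2)/10 = 13/20.
Numerically: ≈ 0.650000.
(Since a = 10 > μ = 6.500000, the bound 13/20 is < 1 and informative.)

P[X ≥ 10] ≤ 13/20 ≈ 0.650000.


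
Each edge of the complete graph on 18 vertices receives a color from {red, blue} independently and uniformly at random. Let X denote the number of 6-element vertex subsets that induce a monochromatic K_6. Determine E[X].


Let X = Σ_S X_S over the C(18, 6) = 18564 subsets S of size 6, where X_S = 1 if the K_6 on S is monochromatic.
For a fixed S, the K_6 on S has C(6, 2) = 15 edges. P[all 15 edges red] = (1/2)^15, and likewise for blue, so P[monochromatic] = 2·(1/2)^15 = 2^{1 − 15} = 1/16384.
By linearity: E[X] = C(18, 6) · 2^{1 − 15} = 18564 · 1/16384 = 4641/4096.
Numerically: E[X] ≈ 1.1331.

E[X] = C(18,6)·2^(1−C(6,2)) = 4641/4096 ≈ 1.1331.
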